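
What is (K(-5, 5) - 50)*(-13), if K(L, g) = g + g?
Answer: 520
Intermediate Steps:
K(L, g) = 2*g
(K(-5, 5) - 50)*(-13) = (2*5 - 50)*(-13) = (10 - 50)*(-13) = -40*(-13) = 520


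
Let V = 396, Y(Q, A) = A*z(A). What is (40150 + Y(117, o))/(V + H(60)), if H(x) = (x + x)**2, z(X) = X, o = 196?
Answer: 39283/7398 ≈ 5.3100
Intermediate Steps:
Y(Q, A) = A**2 (Y(Q, A) = A*A = A**2)
H(x) = 4*x**2 (H(x) = (2*x)**2 = 4*x**2)
(40150 + Y(117, o))/(V + H(60)) = (40150 + 196**2)/(396 + 4*60**2) = (40150 + 38416)/(396 + 4*3600) = 78566/(396 + 14400) = 78566/14796 = 78566*(1/14796) = 39283/7398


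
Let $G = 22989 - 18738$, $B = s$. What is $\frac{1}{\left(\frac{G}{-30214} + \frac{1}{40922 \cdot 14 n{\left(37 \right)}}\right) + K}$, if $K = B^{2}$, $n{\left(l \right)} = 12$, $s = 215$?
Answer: $\frac{103859053872}{4800870152656859} \approx 2.1633 \cdot 10^{-5}$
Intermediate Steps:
$B = 215$
$K = 46225$ ($K = 215^{2} = 46225$)
$G = 4251$ ($G = 22989 - 18738 = 4251$)
$\frac{1}{\left(\frac{G}{-30214} + \frac{1}{40922 \cdot 14 n{\left(37 \right)}}\right) + K} = \frac{1}{\left(\frac{4251}{-30214} + \frac{1}{40922 \cdot 14 \cdot 12}\right) + 46225} = \frac{1}{\left(4251 \left(- \frac{1}{30214}\right) + \frac{1}{40922 \cdot 168}\right) + 46225} = \frac{1}{\left(- \frac{4251}{30214} + \frac{1}{40922} \cdot \frac{1}{168}\right) + 46225} = \frac{1}{\left(- \frac{4251}{30214} + \frac{1}{6874896}\right) + 46225} = \frac{1}{- \frac{14612576341}{103859053872} + 46225} = \frac{1}{\frac{4800870152656859}{103859053872}} = \frac{103859053872}{4800870152656859}$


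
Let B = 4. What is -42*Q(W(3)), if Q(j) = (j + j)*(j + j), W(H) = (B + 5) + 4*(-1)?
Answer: -4200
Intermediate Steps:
W(H) = 5 (W(H) = (4 + 5) + 4*(-1) = 9 - 4 = 5)
Q(j) = 4*j**2 (Q(j) = (2*j)*(2*j) = 4*j**2)
-42*Q(W(3)) = -168*5**2 = -168*25 = -42*100 = -4200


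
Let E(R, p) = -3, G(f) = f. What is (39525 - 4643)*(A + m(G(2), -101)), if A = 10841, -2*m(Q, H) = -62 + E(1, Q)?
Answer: 379289427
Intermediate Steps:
m(Q, H) = 65/2 (m(Q, H) = -(-62 - 3)/2 = -1/2*(-65) = 65/2)
(39525 - 4643)*(A + m(G(2), -101)) = (39525 - 4643)*(10841 + 65/2) = 34882*(21747/2) = 379289427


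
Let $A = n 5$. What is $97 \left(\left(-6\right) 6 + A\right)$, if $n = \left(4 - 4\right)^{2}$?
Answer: $-3492$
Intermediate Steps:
$n = 0$ ($n = 0^{2} = 0$)
$A = 0$ ($A = 0 \cdot 5 = 0$)
$97 \left(\left(-6\right) 6 + A\right) = 97 \left(\left(-6\right) 6 + 0\right) = 97 \left(-36 + 0\right) = 97 \left(-36\right) = -3492$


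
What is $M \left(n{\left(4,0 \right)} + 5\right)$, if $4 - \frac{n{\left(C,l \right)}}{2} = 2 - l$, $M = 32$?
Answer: $288$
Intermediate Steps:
$n{\left(C,l \right)} = 4 + 2 l$ ($n{\left(C,l \right)} = 8 - 2 \left(2 - l\right) = 8 + \left(-4 + 2 l\right) = 4 + 2 l$)
$M \left(n{\left(4,0 \right)} + 5\right) = 32 \left(\left(4 + 2 \cdot 0\right) + 5\right) = 32 \left(\left(4 + 0\right) + 5\right) = 32 \left(4 + 5\right) = 32 \cdot 9 = 288$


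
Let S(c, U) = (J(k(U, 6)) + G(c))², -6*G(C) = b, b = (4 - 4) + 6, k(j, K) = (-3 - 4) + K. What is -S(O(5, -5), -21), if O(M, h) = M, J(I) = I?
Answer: -4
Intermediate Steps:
k(j, K) = -7 + K
b = 6 (b = 0 + 6 = 6)
G(C) = -1 (G(C) = -⅙*6 = -1)
S(c, U) = 4 (S(c, U) = ((-7 + 6) - 1)² = (-1 - 1)² = (-2)² = 4)
-S(O(5, -5), -21) = -1*4 = -4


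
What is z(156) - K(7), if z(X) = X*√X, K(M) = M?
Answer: -7 + 312*√39 ≈ 1941.4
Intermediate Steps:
z(X) = X^(3/2)
z(156) - K(7) = 156^(3/2) - 1*7 = 312*√39 - 7 = -7 + 312*√39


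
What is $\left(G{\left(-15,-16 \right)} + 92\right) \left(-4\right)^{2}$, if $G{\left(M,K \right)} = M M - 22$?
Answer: $4720$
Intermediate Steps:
$G{\left(M,K \right)} = -22 + M^{2}$ ($G{\left(M,K \right)} = M^{2} - 22 = -22 + M^{2}$)
$\left(G{\left(-15,-16 \right)} + 92\right) \left(-4\right)^{2} = \left(\left(-22 + \left(-15\right)^{2}\right) + 92\right) \left(-4\right)^{2} = \left(\left(-22 + 225\right) + 92\right) 16 = \left(203 + 92\right) 16 = 295 \cdot 16 = 4720$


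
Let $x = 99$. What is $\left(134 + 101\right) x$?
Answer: $23265$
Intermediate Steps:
$\left(134 + 101\right) x = \left(134 + 101\right) 99 = 235 \cdot 99 = 23265$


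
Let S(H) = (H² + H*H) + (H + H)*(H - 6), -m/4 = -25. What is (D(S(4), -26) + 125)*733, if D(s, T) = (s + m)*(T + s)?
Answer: -758655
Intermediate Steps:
m = 100 (m = -4*(-25) = 100)
S(H) = 2*H² + 2*H*(-6 + H) (S(H) = (H² + H²) + (2*H)*(-6 + H) = 2*H² + 2*H*(-6 + H))
D(s, T) = (100 + s)*(T + s) (D(s, T) = (s + 100)*(T + s) = (100 + s)*(T + s))
(D(S(4), -26) + 125)*733 = (((4*4*(-3 + 4))² + 100*(-26) + 100*(4*4*(-3 + 4)) - 104*4*(-3 + 4)) + 125)*733 = (((4*4*1)² - 2600 + 100*(4*4*1) - 104*4) + 125)*733 = ((16² - 2600 + 100*16 - 26*16) + 125)*733 = ((256 - 2600 + 1600 - 416) + 125)*733 = (-1160 + 125)*733 = -1035*733 = -758655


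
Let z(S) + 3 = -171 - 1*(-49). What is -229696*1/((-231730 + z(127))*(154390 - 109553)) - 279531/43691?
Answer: -2905905526996249/454197770005785 ≈ -6.3979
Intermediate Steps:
z(S) = -125 (z(S) = -3 + (-171 - 1*(-49)) = -3 + (-171 + 49) = -3 - 122 = -125)
-229696*1/((-231730 + z(127))*(154390 - 109553)) - 279531/43691 = -229696*1/((-231730 - 125)*(154390 - 109553)) - 279531/43691 = -229696/(44837*(-231855)) - 279531*1/43691 = -229696/(-10395682635) - 279531/43691 = -229696*(-1/10395682635) - 279531/43691 = 229696/10395682635 - 279531/43691 = -2905905526996249/454197770005785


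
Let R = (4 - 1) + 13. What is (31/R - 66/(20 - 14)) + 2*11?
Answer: 207/16 ≈ 12.938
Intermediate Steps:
R = 16 (R = 3 + 13 = 16)
(31/R - 66/(20 - 14)) + 2*11 = (31/16 - 66/(20 - 14)) + 2*11 = (31*(1/16) - 66/6) + 22 = (31/16 - 66*1/6) + 22 = (31/16 - 11) + 22 = -145/16 + 22 = 207/16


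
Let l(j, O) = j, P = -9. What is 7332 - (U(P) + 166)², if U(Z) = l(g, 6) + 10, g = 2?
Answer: -24352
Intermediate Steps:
U(Z) = 12 (U(Z) = 2 + 10 = 12)
7332 - (U(P) + 166)² = 7332 - (12 + 166)² = 7332 - 1*178² = 7332 - 1*31684 = 7332 - 31684 = -24352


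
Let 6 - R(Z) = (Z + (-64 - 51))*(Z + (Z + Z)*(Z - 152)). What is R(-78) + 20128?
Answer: 6929920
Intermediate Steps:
R(Z) = 6 - (-115 + Z)*(Z + 2*Z*(-152 + Z)) (R(Z) = 6 - (Z + (-64 - 51))*(Z + (Z + Z)*(Z - 152)) = 6 - (Z - 115)*(Z + (2*Z)*(-152 + Z)) = 6 - (-115 + Z)*(Z + 2*Z*(-152 + Z)))
R(-78) + 20128 = (6 - 34845*(-78) - 2*(-78)**3 + 533*(-78)**2) + 20128 = (6 + 2717910 - 2*(-474552) + 533*6084) + 20128 = (6 + 2717910 + 949104 + 3242772) + 20128 = 6909792 + 20128 = 6929920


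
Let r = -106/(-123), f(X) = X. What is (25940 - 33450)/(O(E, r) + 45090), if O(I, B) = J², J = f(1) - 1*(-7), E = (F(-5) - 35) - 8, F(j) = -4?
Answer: -3755/22577 ≈ -0.16632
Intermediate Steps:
r = 106/123 (r = -106*(-1/123) = 106/123 ≈ 0.86179)
E = -47 (E = (-4 - 35) - 8 = -39 - 8 = -47)
J = 8 (J = 1 - 1*(-7) = 1 + 7 = 8)
O(I, B) = 64 (O(I, B) = 8² = 64)
(25940 - 33450)/(O(E, r) + 45090) = (25940 - 33450)/(64 + 45090) = -7510/45154 = -7510*1/45154 = -3755/22577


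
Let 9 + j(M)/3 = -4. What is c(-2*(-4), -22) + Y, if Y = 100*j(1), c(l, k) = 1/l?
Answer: -31199/8 ≈ -3899.9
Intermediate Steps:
j(M) = -39 (j(M) = -27 + 3*(-4) = -27 - 12 = -39)
Y = -3900 (Y = 100*(-39) = -3900)
c(-2*(-4), -22) + Y = 1/(-2*(-4)) - 3900 = 1/8 - 3900 = ⅛ - 3900 = -31199/8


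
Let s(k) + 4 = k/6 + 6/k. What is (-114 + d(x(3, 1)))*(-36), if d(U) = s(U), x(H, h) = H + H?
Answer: 4176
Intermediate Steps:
x(H, h) = 2*H
s(k) = -4 + 6/k + k/6 (s(k) = -4 + (k/6 + 6/k) = -4 + (6/k + k/6) = -4 + 6/k + k/6)
d(U) = -4 + 6/U + U/6
(-114 + d(x(3, 1)))*(-36) = (-114 + (-4 + 6/((2*3)) + (2*3)/6))*(-36) = (-114 + (-4 + 6/6 + (1/6)*6))*(-36) = (-114 + (-4 + 6*(1/6) + 1))*(-36) = (-114 + (-4 + 1 + 1))*(-36) = (-114 - 2)*(-36) = -116*(-36) = 4176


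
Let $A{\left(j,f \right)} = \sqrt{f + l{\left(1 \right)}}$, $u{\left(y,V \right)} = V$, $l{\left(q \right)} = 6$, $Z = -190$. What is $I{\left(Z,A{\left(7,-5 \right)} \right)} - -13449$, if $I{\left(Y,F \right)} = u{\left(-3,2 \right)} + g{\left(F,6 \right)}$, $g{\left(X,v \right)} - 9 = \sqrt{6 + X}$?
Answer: $13460 + \sqrt{7} \approx 13463.0$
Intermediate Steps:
$g{\left(X,v \right)} = 9 + \sqrt{6 + X}$
$A{\left(j,f \right)} = \sqrt{6 + f}$ ($A{\left(j,f \right)} = \sqrt{f + 6} = \sqrt{6 + f}$)
$I{\left(Y,F \right)} = 11 + \sqrt{6 + F}$ ($I{\left(Y,F \right)} = 2 + \left(9 + \sqrt{6 + F}\right) = 11 + \sqrt{6 + F}$)
$I{\left(Z,A{\left(7,-5 \right)} \right)} - -13449 = \left(11 + \sqrt{6 + \sqrt{6 - 5}}\right) - -13449 = \left(11 + \sqrt{6 + \sqrt{1}}\right) + 13449 = \left(11 + \sqrt{6 + 1}\right) + 13449 = \left(11 + \sqrt{7}\right) + 13449 = 13460 + \sqrt{7}$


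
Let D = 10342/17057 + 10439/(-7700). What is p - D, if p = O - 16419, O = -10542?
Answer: -321902696207/11939900 ≈ -26960.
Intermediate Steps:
D = -8947693/11939900 (D = 10342*(1/17057) + 10439*(-1/7700) = 10342/17057 - 949/700 = -8947693/11939900 ≈ -0.74939)
p = -26961 (p = -10542 - 16419 = -26961)
p - D = -26961 - 1*(-8947693/11939900) = -26961 + 8947693/11939900 = -321902696207/11939900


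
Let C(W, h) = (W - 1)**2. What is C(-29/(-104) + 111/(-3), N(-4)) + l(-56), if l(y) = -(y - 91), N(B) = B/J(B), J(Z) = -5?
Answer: 16979881/10816 ≈ 1569.9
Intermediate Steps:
N(B) = -B/5 (N(B) = B/(-5) = B*(-1/5) = -B/5)
C(W, h) = (-1 + W)**2
l(y) = 91 - y (l(y) = -(-91 + y) = 91 - y)
C(-29/(-104) + 111/(-3), N(-4)) + l(-56) = (-1 + (-29/(-104) + 111/(-3)))**2 + (91 - 1*(-56)) = (-1 + (-29*(-1/104) + 111*(-1/3)))**2 + (91 + 56) = (-1 + (29/104 - 37))**2 + 147 = (-1 - 3819/104)**2 + 147 = (-3923/104)**2 + 147 = 15389929/10816 + 147 = 16979881/10816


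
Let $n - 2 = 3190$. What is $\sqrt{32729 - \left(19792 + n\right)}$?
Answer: $\sqrt{9745} \approx 98.717$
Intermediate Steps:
$n = 3192$ ($n = 2 + 3190 = 3192$)
$\sqrt{32729 - \left(19792 + n\right)} = \sqrt{32729 - 22984} = \sqrt{9745}$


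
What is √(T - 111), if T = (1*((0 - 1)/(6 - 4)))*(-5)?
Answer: I*√434/2 ≈ 10.416*I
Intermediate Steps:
T = 5/2 (T = (1*(-1/2))*(-5) = (1*(-1*½))*(-5) = (1*(-½))*(-5) = -½*(-5) = 5/2 ≈ 2.5000)
√(T - 111) = √(5/2 - 111) = √(-217/2) = I*√434/2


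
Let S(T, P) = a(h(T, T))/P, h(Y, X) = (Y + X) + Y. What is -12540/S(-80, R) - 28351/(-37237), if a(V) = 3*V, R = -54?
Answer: -69986095/74474 ≈ -939.74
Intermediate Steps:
h(Y, X) = X + 2*Y (h(Y, X) = (X + Y) + Y = X + 2*Y)
S(T, P) = 9*T/P (S(T, P) = (3*(T + 2*T))/P = (3*(3*T))/P = (9*T)/P = 9*T/P)
-12540/S(-80, R) - 28351/(-37237) = -12540/(9*(-80)/(-54)) - 28351/(-37237) = -12540/(9*(-80)*(-1/54)) - 28351*(-1/37237) = -12540/40/3 + 28351/37237 = -12540*3/40 + 28351/37237 = -1881/2 + 28351/37237 = -69986095/74474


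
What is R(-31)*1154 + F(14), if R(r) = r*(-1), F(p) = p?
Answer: 35788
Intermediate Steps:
R(r) = -r
R(-31)*1154 + F(14) = -1*(-31)*1154 + 14 = 31*1154 + 14 = 35774 + 14 = 35788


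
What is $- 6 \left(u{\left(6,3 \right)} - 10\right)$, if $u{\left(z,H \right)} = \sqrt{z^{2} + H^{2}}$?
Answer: $60 - 18 \sqrt{5} \approx 19.751$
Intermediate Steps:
$u{\left(z,H \right)} = \sqrt{H^{2} + z^{2}}$
$- 6 \left(u{\left(6,3 \right)} - 10\right) = - 6 \left(\sqrt{3^{2} + 6^{2}} - 10\right) = - 6 \left(\sqrt{9 + 36} - 10\right) = - 6 \left(\sqrt{45} - 10\right) = - 6 \left(3 \sqrt{5} - 10\right) = - 6 \left(-10 + 3 \sqrt{5}\right) = 60 - 18 \sqrt{5}$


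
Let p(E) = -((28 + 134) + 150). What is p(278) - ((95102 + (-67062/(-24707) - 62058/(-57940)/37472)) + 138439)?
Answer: -6272250146058944223/26821025794880 ≈ -2.3386e+5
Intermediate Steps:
p(E) = -312 (p(E) = -(162 + 150) = -1*312 = -312)
p(278) - ((95102 + (-67062/(-24707) - 62058/(-57940)/37472)) + 138439) = -312 - ((95102 + (-67062/(-24707) - 62058/(-57940)/37472)) + 138439) = -312 - ((95102 + (-67062*(-1/24707) - 62058*(-1/57940)*(1/37472))) + 138439) = -312 - ((95102 + (67062/24707 + (31029/28970)*(1/37472))) + 138439) = -312 - ((95102 + (67062/24707 + 31029/1085563840)) + 138439) = -312 - ((95102 + 72800848871583/26821025794880) + 138439) = -312 - (2550805995993549343/26821025794880 + 138439) = -312 - 1*6263881986010941663/26821025794880 = -312 - 6263881986010941663/26821025794880 = -6272250146058944223/26821025794880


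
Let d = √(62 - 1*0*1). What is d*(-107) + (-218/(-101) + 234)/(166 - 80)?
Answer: 11926/4343 - 107*√62 ≈ -839.77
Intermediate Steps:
d = √62 (d = √(62 + 0*1) = √(62 + 0) = √62 ≈ 7.8740)
d*(-107) + (-218/(-101) + 234)/(166 - 80) = √62*(-107) + (-218/(-101) + 234)/(166 - 80) = -107*√62 + (-218*(-1/101) + 234)/86 = -107*√62 + (218/101 + 234)*(1/86) = -107*√62 + (23852/101)*(1/86) = -107*√62 + 11926/4343 = 11926/4343 - 107*√62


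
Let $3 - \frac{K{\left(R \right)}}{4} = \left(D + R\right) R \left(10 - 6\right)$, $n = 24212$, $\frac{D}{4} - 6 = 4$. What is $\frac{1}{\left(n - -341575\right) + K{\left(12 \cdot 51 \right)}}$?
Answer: $- \frac{1}{6018585} \approx -1.6615 \cdot 10^{-7}$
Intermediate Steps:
$D = 40$ ($D = 24 + 4 \cdot 4 = 24 + 16 = 40$)
$K{\left(R \right)} = 12 - 16 R \left(40 + R\right)$ ($K{\left(R \right)} = 12 - 4 \left(40 + R\right) R \left(10 - 6\right) = 12 - 4 R \left(40 + R\right) 4 = 12 - 4 \cdot 4 R \left(40 + R\right) = 12 - 16 R \left(40 + R\right)$)
$\frac{1}{\left(n - -341575\right) + K{\left(12 \cdot 51 \right)}} = \frac{1}{\left(24212 - -341575\right) - \left(-12 + 5992704 + 640 \cdot 12 \cdot 51\right)} = \frac{1}{\left(24212 + 341575\right) - \left(391668 + 5992704\right)} = \frac{1}{365787 - 6384372} = \frac{1}{-6018585} = - \frac{1}{6018585}$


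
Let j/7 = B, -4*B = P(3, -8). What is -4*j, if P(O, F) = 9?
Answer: 63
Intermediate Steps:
B = -9/4 (B = -¼*9 = -9/4 ≈ -2.2500)
j = -63/4 (j = 7*(-9/4) = -63/4 ≈ -15.750)
-4*j = -4*(-63/4) = 63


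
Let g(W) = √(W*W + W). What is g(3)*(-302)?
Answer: -604*√3 ≈ -1046.2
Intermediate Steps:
g(W) = √(W + W²) (g(W) = √(W² + W) = √(W + W²))
g(3)*(-302) = √(3*(1 + 3))*(-302) = √(3*4)*(-302) = √12*(-302) = (2*√3)*(-302) = -604*√3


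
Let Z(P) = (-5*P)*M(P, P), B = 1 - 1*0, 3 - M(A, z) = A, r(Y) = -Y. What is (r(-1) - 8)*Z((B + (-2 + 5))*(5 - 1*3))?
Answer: -1400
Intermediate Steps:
M(A, z) = 3 - A
B = 1 (B = 1 + 0 = 1)
Z(P) = -5*P*(3 - P) (Z(P) = (-5*P)*(3 - P) = -5*P*(3 - P))
(r(-1) - 8)*Z((B + (-2 + 5))*(5 - 1*3)) = (-1*(-1) - 8)*(5*((1 + (-2 + 5))*(5 - 1*3))*(-3 + (1 + (-2 + 5))*(5 - 1*3))) = (1 - 8)*(5*((1 + 3)*(5 - 3))*(-3 + (1 + 3)*(5 - 3))) = -35*4*2*(-3 + 4*2) = -35*8*(-3 + 8) = -35*8*5 = -7*200 = -1400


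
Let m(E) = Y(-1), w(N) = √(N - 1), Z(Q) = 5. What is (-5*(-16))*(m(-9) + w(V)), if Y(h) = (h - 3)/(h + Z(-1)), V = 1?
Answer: -80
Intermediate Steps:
Y(h) = (-3 + h)/(5 + h) (Y(h) = (h - 3)/(h + 5) = (-3 + h)/(5 + h))
w(N) = √(-1 + N)
m(E) = -1 (m(E) = (-3 - 1)/(5 - 1) = -4/4 = (¼)*(-4) = -1)
(-5*(-16))*(m(-9) + w(V)) = (-5*(-16))*(-1 + √(-1 + 1)) = 80*(-1 + √0) = 80*(-1 + 0) = 80*(-1) = -80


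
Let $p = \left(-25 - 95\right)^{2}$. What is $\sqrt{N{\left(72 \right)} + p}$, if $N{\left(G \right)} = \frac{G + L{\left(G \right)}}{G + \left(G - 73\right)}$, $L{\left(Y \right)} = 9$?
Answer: $\frac{3 \sqrt{8066239}}{71} \approx 120.0$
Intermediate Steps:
$p = 14400$ ($p = \left(-120\right)^{2} = 14400$)
$N{\left(G \right)} = \frac{9 + G}{-73 + 2 G}$ ($N{\left(G \right)} = \frac{G + 9}{G + \left(G - 73\right)} = \frac{9 + G}{G + \left(-73 + G\right)} = \frac{9 + G}{-73 + 2 G}$)
$\sqrt{N{\left(72 \right)} + p} = \sqrt{\frac{9 + 72}{-73 + 2 \cdot 72} + 14400} = \sqrt{\frac{1}{-73 + 144} \cdot 81 + 14400} = \sqrt{\frac{1}{71} \cdot 81 + 14400} = \sqrt{\frac{81}{71} + 14400} = \sqrt{\frac{1022481}{71}} = \frac{3 \sqrt{8066239}}{71}$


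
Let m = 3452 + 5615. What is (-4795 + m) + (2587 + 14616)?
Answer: 21475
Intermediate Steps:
m = 9067
(-4795 + m) + (2587 + 14616) = (-4795 + 9067) + (2587 + 14616) = 4272 + 17203 = 21475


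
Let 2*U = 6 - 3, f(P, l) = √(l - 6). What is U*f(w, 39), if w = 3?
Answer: 3*√33/2 ≈ 8.6169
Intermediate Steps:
f(P, l) = √(-6 + l)
U = 3/2 (U = (6 - 3)/2 = (½)*3 = 3/2 ≈ 1.5000)
U*f(w, 39) = 3*√(-6 + 39)/2 = 3*√33/2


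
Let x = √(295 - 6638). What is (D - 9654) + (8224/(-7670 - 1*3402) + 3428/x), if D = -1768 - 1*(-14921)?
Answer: 1210397/346 - 3428*I*√6343/6343 ≈ 3498.3 - 43.042*I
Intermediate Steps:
x = I*√6343 (x = √(-6343) = I*√6343 ≈ 79.643*I)
D = 13153 (D = -1768 + 14921 = 13153)
(D - 9654) + (8224/(-7670 - 1*3402) + 3428/x) = (13153 - 9654) + (8224/(-7670 - 1*3402) + 3428/((I*√6343))) = 3499 + (8224/(-7670 - 3402) + 3428*(-I*√6343/6343)) = 3499 + (8224/(-11072) - 3428*I*√6343/6343) = 3499 + (8224*(-1/11072) - 3428*I*√6343/6343) = 3499 + (-257/346 - 3428*I*√6343/6343) = 1210397/346 - 3428*I*√6343/6343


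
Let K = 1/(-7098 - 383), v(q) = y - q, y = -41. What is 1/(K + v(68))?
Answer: -7481/815430 ≈ -0.0091743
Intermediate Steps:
v(q) = -41 - q
K = -1/7481 (K = 1/(-7481) = -1/7481 ≈ -0.00013367)
1/(K + v(68)) = 1/(-1/7481 + (-41 - 1*68)) = 1/(-1/7481 + (-41 - 68)) = 1/(-1/7481 - 109) = 1/(-815430/7481) = -7481/815430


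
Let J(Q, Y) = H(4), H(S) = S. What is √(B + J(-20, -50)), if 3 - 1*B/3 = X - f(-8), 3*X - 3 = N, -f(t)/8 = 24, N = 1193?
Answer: I*√1759 ≈ 41.94*I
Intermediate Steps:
J(Q, Y) = 4
f(t) = -192 (f(t) = -8*24 = -192)
X = 1196/3 (X = 1 + (⅓)*1193 = 1 + 1193/3 = 1196/3 ≈ 398.67)
B = -1763 (B = 9 - 3*(1196/3 - 1*(-192)) = 9 - 3*(1196/3 + 192) = 9 - 3*1772/3 = 9 - 1772 = -1763)
√(B + J(-20, -50)) = √(-1763 + 4) = √(-1759) = I*√1759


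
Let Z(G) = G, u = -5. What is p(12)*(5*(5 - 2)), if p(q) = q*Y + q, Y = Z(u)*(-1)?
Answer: 1080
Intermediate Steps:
Y = 5 (Y = -5*(-1) = 5)
p(q) = 6*q (p(q) = q*5 + q = 5*q + q = 6*q)
p(12)*(5*(5 - 2)) = (6*12)*(5*(5 - 2)) = 72*(5*3) = 72*15 = 1080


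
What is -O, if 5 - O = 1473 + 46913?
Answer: 48381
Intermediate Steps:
O = -48381 (O = 5 - (1473 + 46913) = 5 - 1*48386 = 5 - 48386 = -48381)
-O = -1*(-48381) = 48381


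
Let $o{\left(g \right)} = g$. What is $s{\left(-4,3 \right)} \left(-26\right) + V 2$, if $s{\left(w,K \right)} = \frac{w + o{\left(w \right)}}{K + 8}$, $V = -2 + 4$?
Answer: $\frac{252}{11} \approx 22.909$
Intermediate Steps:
$V = 2$
$s{\left(w,K \right)} = \frac{2 w}{8 + K}$ ($s{\left(w,K \right)} = \frac{w + w}{K + 8} = \frac{2 w}{8 + K}$)
$s{\left(-4,3 \right)} \left(-26\right) + V 2 = 2 \left(-4\right) \frac{1}{8 + 3} \left(-26\right) + 2 \cdot 2 = 2 \left(-4\right) \frac{1}{11} \left(-26\right) + 4 = \left(- \frac{8}{11}\right) \left(-26\right) + 4 = \frac{208}{11} + 4 = \frac{252}{11}$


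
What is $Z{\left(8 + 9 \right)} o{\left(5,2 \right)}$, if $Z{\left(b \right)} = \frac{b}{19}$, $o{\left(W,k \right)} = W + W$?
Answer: $\frac{170}{19} \approx 8.9474$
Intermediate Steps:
$o{\left(W,k \right)} = 2 W$
$Z{\left(b \right)} = \frac{b}{19}$ ($Z{\left(b \right)} = b \frac{1}{19} = \frac{b}{19}$)
$Z{\left(8 + 9 \right)} o{\left(5,2 \right)} = \frac{8 + 9}{19} \cdot 2 \cdot 5 = \frac{1}{19} \cdot 17 \cdot 10 = \frac{17}{19} \cdot 10 = \frac{170}{19}$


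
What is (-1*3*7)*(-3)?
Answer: 63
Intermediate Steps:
(-1*3*7)*(-3) = -3*7*(-3) = -21*(-3) = 63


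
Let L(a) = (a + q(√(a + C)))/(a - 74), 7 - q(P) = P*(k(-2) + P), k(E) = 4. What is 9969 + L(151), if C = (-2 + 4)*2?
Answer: 767616/77 - 4*√155/77 ≈ 9968.4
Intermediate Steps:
C = 4 (C = 2*2 = 4)
q(P) = 7 - P*(4 + P)
L(a) = (3 - 4*√(4 + a))/(-74 + a) (L(a) = (a + (7 - (√(a + 4))² - 4*√(a + 4)))/(a - 74) = (a + (7 - (√(4 + a))² - 4*√(4 + a)))/(-74 + a) = (a + (7 - (4 + a) - 4*√(4 + a)))/(-74 + a) = (a + (7 + (-4 - a) - 4*√(4 + a)))/(-74 + a) = (a + (3 - a - 4*√(4 + a)))/(-74 + a) = (3 - 4*√(4 + a))/(-74 + a))
9969 + L(151) = 9969 + (3 - 4*√(4 + 151))/(-74 + 151) = 9969 + (3 - 4*√155)/77 = 9969 + (3/77 - 4*√155/77) = 767616/77 - 4*√155/77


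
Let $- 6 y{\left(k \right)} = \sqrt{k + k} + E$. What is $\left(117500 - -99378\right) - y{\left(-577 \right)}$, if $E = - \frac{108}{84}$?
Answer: $\frac{3036289}{14} + \frac{i \sqrt{1154}}{6} \approx 2.1688 \cdot 10^{5} + 5.6618 i$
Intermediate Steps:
$E = - \frac{9}{7}$ ($E = \left(-108\right) \frac{1}{84} = - \frac{9}{7} \approx -1.2857$)
$y{\left(k \right)} = \frac{3}{14} - \frac{\sqrt{2} \sqrt{k}}{6}$ ($y{\left(k \right)} = - \frac{\sqrt{k + k} - \frac{9}{7}}{6} = - \frac{\sqrt{2 k} - \frac{9}{7}}{6} = - \frac{\sqrt{2} \sqrt{k} - \frac{9}{7}}{6} = - \frac{- \frac{9}{7} + \sqrt{2} \sqrt{k}}{6} = \frac{3}{14} - \frac{\sqrt{2} \sqrt{k}}{6}$)
$\left(117500 - -99378\right) - y{\left(-577 \right)} = \left(117500 - -99378\right) - \left(\frac{3}{14} - \frac{\sqrt{2} \sqrt{-577}}{6}\right) = \left(117500 + 99378\right) - \left(\frac{3}{14} - \frac{\sqrt{2} i \sqrt{577}}{6}\right) = 216878 - \left(\frac{3}{14} - \frac{i \sqrt{1154}}{6}\right) = \frac{3036289}{14} + \frac{i \sqrt{1154}}{6}$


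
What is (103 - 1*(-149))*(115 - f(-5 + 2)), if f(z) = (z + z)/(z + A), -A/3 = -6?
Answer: 145404/5 ≈ 29081.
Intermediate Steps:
A = 18 (A = -3*(-6) = 18)
f(z) = 2*z/(18 + z) (f(z) = (z + z)/(z + 18) = (2*z)/(18 + z) = 2*z/(18 + z))
(103 - 1*(-149))*(115 - f(-5 + 2)) = (103 - 1*(-149))*(115 - 2*(-5 + 2)/(18 + (-5 + 2))) = (103 + 149)*(115 - 2*(-3)/(18 - 3)) = 252*(115 - 2*(-3)/15) = 252*(115 - 1*(-⅖)) = 252*(115 + ⅖) = 252*(577/5) = 145404/5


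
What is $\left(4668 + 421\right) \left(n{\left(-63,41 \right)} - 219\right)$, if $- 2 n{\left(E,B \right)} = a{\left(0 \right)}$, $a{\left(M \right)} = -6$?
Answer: $-1099224$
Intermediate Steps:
$n{\left(E,B \right)} = 3$ ($n{\left(E,B \right)} = \left(- \frac{1}{2}\right) \left(-6\right) = 3$)
$\left(4668 + 421\right) \left(n{\left(-63,41 \right)} - 219\right) = \left(4668 + 421\right) \left(3 - 219\right) = 5089 \left(-216\right) = -1099224$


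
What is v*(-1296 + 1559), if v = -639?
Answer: -168057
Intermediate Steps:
v*(-1296 + 1559) = -639*(-1296 + 1559) = -639*263 = -168057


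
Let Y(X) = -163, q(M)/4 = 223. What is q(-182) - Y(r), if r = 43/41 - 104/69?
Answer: 1055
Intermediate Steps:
q(M) = 892 (q(M) = 4*223 = 892)
r = -1297/2829 (r = 43*(1/41) - 104*1/69 = 43/41 - 104/69 = -1297/2829 ≈ -0.45847)
q(-182) - Y(r) = 892 - 1*(-163) = 892 + 163 = 1055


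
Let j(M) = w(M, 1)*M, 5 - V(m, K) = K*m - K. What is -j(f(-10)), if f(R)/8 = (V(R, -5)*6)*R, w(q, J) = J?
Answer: -24000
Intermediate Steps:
V(m, K) = 5 + K - K*m (V(m, K) = 5 - (K*m - K) = 5 - (-K + K*m) = 5 + (K - K*m) = 5 + K - K*m)
f(R) = 240*R**2 (f(R) = 8*(((5 - 5 - 1*(-5)*R)*6)*R) = 8*(((5 - 5 + 5*R)*6)*R) = 8*(((5*R)*6)*R) = 8*((30*R)*R) = 8*(30*R**2) = 240*R**2)
j(M) = M (j(M) = 1*M = M)
-j(f(-10)) = -240*(-10)**2 = -240*100 = -1*24000 = -24000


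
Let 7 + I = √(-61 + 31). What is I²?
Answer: (7 - I*√30)² ≈ 19.0 - 76.681*I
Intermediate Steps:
I = -7 + I*√30 (I = -7 + √(-61 + 31) = -7 + √(-30) = -7 + I*√30 ≈ -7.0 + 5.4772*I)
I² = (-7 + I*√30)²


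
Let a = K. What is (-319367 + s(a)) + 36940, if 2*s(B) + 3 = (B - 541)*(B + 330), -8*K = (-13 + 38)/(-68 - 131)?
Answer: -1884095986743/5068928 ≈ -3.7170e+5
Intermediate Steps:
K = 25/1592 (K = -(-13 + 38)/(8*(-68 - 131)) = -25/(8*(-199)) = -25*(-1)/(8*199) = -⅛*(-25/199) = 25/1592 ≈ 0.015704)
a = 25/1592 ≈ 0.015704
s(B) = -3/2 + (-541 + B)*(330 + B)/2 (s(B) = -3/2 + ((B - 541)*(B + 330))/2 = -3/2 + ((-541 + B)*(330 + B))/2 = -3/2 + (-541 + B)*(330 + B)/2)
(-319367 + s(a)) + 36940 = (-319367 + (-178533/2 + (25/1592)²/2 - 211/2*25/1592)) + 36940 = (-319367 + (-178533/2 + (½)*(625/2534464) - 5275/3184)) + 36940 = (-319367 + (-178533/2 + 625/5068928 - 5275/3184)) + 36940 = (-319367 - 452493858487/5068928) + 36940 = -2071342187063/5068928 + 36940 = -1884095986743/5068928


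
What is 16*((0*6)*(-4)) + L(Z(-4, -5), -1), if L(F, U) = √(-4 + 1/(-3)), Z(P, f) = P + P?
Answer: I*√39/3 ≈ 2.0817*I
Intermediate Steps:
Z(P, f) = 2*P
L(F, U) = I*√39/3 (L(F, U) = √(-4 - ⅓) = √(-13/3) = I*√39/3)
16*((0*6)*(-4)) + L(Z(-4, -5), -1) = 16*((0*6)*(-4)) + I*√39/3 = 16*(0*(-4)) + I*√39/3 = 16*0 + I*√39/3 = 0 + I*√39/3 = I*√39/3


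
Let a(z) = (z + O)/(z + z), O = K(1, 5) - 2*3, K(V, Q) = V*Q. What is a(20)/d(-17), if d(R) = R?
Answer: -19/680 ≈ -0.027941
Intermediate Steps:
K(V, Q) = Q*V
O = -1 (O = 5*1 - 2*3 = 5 - 6 = -1)
a(z) = (-1 + z)/(2*z) (a(z) = (z - 1)/(z + z) = (-1 + z)/((2*z)) = (-1 + z)*(1/(2*z)) = (-1 + z)/(2*z))
a(20)/d(-17) = ((½)*(-1 + 20)/20)/(-17) = ((½)*(1/20)*19)*(-1/17) = (19/40)*(-1/17) = -19/680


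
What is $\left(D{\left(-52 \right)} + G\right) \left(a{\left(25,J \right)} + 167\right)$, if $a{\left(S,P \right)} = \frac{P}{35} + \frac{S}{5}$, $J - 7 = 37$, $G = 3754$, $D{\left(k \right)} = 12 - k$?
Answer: $\frac{23152352}{35} \approx 6.615 \cdot 10^{5}$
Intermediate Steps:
$J = 44$ ($J = 7 + 37 = 44$)
$a{\left(S,P \right)} = \frac{S}{5} + \frac{P}{35}$ ($a{\left(S,P \right)} = P \frac{1}{35} + S \frac{1}{5} = \frac{P}{35} + \frac{S}{5} = \frac{S}{5} + \frac{P}{35}$)
$\left(D{\left(-52 \right)} + G\right) \left(a{\left(25,J \right)} + 167\right) = \left(\left(12 - -52\right) + 3754\right) \left(\left(\frac{1}{5} \cdot 25 + \frac{1}{35} \cdot 44\right) + 167\right) = \left(\left(12 + 52\right) + 3754\right) \left(\left(5 + \frac{44}{35}\right) + 167\right) = \left(64 + 3754\right) \left(\frac{219}{35} + 167\right) = 3818 \cdot \frac{6064}{35} = \frac{23152352}{35}$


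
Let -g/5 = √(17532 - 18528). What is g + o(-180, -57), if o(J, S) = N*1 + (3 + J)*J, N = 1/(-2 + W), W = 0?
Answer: 63719/2 - 10*I*√249 ≈ 31860.0 - 157.8*I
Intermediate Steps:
N = -½ (N = 1/(-2 + 0) = 1/(-2) = -½ ≈ -0.50000)
o(J, S) = -½ + J*(3 + J) (o(J, S) = -½*1 + (3 + J)*J = -½ + J*(3 + J))
g = -10*I*√249 (g = -5*√(17532 - 18528) = -10*I*√249 ≈ -157.8*I)
g + o(-180, -57) = -10*I*√249 + (-½ + (-180)² + 3*(-180)) = -10*I*√249 + (-½ + 32400 - 540) = -10*I*√249 + 63719/2 = 63719/2 - 10*I*√249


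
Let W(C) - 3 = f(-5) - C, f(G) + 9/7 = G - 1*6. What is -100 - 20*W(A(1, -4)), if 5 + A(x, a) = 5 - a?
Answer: 1160/7 ≈ 165.71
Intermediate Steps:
f(G) = -51/7 + G (f(G) = -9/7 + (G - 1*6) = -9/7 + (G - 6) = -9/7 + (-6 + G) = -51/7 + G)
A(x, a) = -a (A(x, a) = -5 + (5 - a) = -a)
W(C) = -65/7 - C (W(C) = 3 + ((-51/7 - 5) - C) = 3 + (-86/7 - C) = -65/7 - C)
-100 - 20*W(A(1, -4)) = -100 - 20*(-65/7 - (-1)*(-4)) = -100 - 20*(-65/7 - 1*4) = -100 - 20*(-65/7 - 4) = -100 - 20*(-93/7) = -100 + 1860/7 = 1160/7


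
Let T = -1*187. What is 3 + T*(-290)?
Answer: 54233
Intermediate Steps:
T = -187
3 + T*(-290) = 3 - 187*(-290) = 3 + 54230 = 54233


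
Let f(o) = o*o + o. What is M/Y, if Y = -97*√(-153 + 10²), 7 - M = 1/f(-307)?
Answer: 657593*I*√53/482955822 ≈ 0.0099126*I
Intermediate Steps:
f(o) = o + o² (f(o) = o² + o = o + o²)
M = 657593/93942 (M = 7 - 1/((-307*(1 - 307))) = 7 - 1/((-307*(-306))) = 7 - 1/93942 = 657593/93942 ≈ 7.0000)
Y = -97*I*√53 (Y = -97*√(-153 + 100) = -97*I*√53 ≈ -706.17*I)
M/Y = 657593/(93942*((-97*I*√53))) = 657593*(I*√53/5141)/93942 = 657593*I*√53/482955822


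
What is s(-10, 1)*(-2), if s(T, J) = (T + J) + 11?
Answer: -4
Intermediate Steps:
s(T, J) = 11 + J + T (s(T, J) = (J + T) + 11 = 11 + J + T)
s(-10, 1)*(-2) = (11 + 1 - 10)*(-2) = 2*(-2) = -4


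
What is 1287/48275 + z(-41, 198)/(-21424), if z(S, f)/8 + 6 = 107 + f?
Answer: -845203/9944650 ≈ -0.084991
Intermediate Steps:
z(S, f) = 808 + 8*f (z(S, f) = -48 + 8*(107 + f) = -48 + (856 + 8*f) = 808 + 8*f)
1287/48275 + z(-41, 198)/(-21424) = 1287/48275 + (808 + 8*198)/(-21424) = 1287*(1/48275) + (808 + 1584)*(-1/21424) = 1287/48275 + 2392*(-1/21424) = 1287/48275 - 23/206 = -845203/9944650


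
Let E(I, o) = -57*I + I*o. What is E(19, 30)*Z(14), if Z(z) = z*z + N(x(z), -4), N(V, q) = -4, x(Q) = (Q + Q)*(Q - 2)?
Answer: -98496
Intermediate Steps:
x(Q) = 2*Q*(-2 + Q) (x(Q) = (2*Q)*(-2 + Q) = 2*Q*(-2 + Q))
Z(z) = -4 + z² (Z(z) = z*z - 4 = z² - 4 = -4 + z²)
E(19, 30)*Z(14) = (19*(-57 + 30))*(-4 + 14²) = (19*(-27))*(-4 + 196) = -513*192 = -98496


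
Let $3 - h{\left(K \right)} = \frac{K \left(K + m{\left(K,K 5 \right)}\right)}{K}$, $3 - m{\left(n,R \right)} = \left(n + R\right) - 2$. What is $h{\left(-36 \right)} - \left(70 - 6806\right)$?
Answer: $6554$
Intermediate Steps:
$m{\left(n,R \right)} = 5 - R - n$ ($m{\left(n,R \right)} = 3 - \left(\left(n + R\right) - 2\right) = 3 - \left(\left(R + n\right) - 2\right) = 3 - \left(-2 + R + n\right) = 5 - R - n$)
$h{\left(K \right)} = -2 + 5 K$ ($h{\left(K \right)} = 3 - \frac{K \left(K - \left(-5 + K + K 5\right)\right)}{K} = 3 - \frac{K \left(K - \left(-5 + 6 K\right)\right)}{K} = 3 - \frac{K \left(5 - 5 K\right)}{K} = 3 - \left(5 - 5 K\right) = 3 + \left(-5 + 5 K\right) = -2 + 5 K$)
$h{\left(-36 \right)} - \left(70 - 6806\right) = \left(-2 + 5 \left(-36\right)\right) - \left(70 - 6806\right) = \left(-2 - 180\right) - \left(70 - 6806\right) = -182 - -6736 = -182 + 6736 = 6554$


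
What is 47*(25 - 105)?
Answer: -3760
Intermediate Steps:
47*(25 - 105) = 47*(-80) = -3760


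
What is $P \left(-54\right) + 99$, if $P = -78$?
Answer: $4311$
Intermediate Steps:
$P \left(-54\right) + 99 = \left(-78\right) \left(-54\right) + 99 = 4212 + 99 = 4311$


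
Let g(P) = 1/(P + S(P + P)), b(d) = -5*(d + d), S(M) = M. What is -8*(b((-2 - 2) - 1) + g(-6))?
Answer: -3596/9 ≈ -399.56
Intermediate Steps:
b(d) = -10*d
g(P) = 1/(3*P) (g(P) = 1/(P + (P + P)) = 1/(P + 2*P) = 1/(3*P))
-8*(b((-2 - 2) - 1) + g(-6)) = -8*(-10*((-2 - 2) - 1) + (⅓)/(-6)) = -8*(-10*(-4 - 1) + (⅓)*(-⅙)) = -8*(-10*(-5) - 1/18) = -8*(50 - 1/18) = -8*899/18 = -3596/9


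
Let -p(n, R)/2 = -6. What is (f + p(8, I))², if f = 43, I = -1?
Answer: 3025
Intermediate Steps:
p(n, R) = 12 (p(n, R) = -2*(-6) = 12)
(f + p(8, I))² = (43 + 12)² = 55² = 3025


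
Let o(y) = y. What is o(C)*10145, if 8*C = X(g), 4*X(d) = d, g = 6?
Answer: 30435/16 ≈ 1902.2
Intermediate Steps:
X(d) = d/4
C = 3/16 (C = ((1/4)*6)/8 = (1/8)*(3/2) = 3/16 ≈ 0.18750)
o(C)*10145 = (3/16)*10145 = 30435/16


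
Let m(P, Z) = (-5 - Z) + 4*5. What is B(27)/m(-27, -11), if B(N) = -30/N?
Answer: -5/117 ≈ -0.042735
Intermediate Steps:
m(P, Z) = 15 - Z (m(P, Z) = (-5 - Z) + 20 = 15 - Z)
B(27)/m(-27, -11) = (-30/27)/(15 - 1*(-11)) = (-30*1/27)/(15 + 11) = -10/9/26 = -10/9*1/26 = -5/117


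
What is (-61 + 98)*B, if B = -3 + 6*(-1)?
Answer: -333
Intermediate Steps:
B = -9 (B = -3 - 6 = -9)
(-61 + 98)*B = (-61 + 98)*(-9) = 37*(-9) = -333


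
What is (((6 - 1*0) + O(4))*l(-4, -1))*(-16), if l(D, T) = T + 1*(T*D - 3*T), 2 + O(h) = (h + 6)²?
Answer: -9984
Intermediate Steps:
O(h) = -2 + (6 + h)² (O(h) = -2 + (h + 6)² = -2 + (6 + h)²)
l(D, T) = -2*T + D*T (l(D, T) = T + 1*(D*T - 3*T) = T + 1*(-3*T + D*T) = T + (-3*T + D*T) = -2*T + D*T)
(((6 - 1*0) + O(4))*l(-4, -1))*(-16) = (((6 - 1*0) + (-2 + (6 + 4)²))*(-(-2 - 4)))*(-16) = (((6 + 0) + (-2 + 10²))*(-1*(-6)))*(-16) = ((6 + (-2 + 100))*6)*(-16) = ((6 + 98)*6)*(-16) = (104*6)*(-16) = 624*(-16) = -9984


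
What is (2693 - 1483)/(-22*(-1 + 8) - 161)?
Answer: -242/63 ≈ -3.8413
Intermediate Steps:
(2693 - 1483)/(-22*(-1 + 8) - 161) = 1210/(-22*7 - 161) = 1210/(-154 - 161) = 1210/(-315) = 1210*(-1/315) = -242/63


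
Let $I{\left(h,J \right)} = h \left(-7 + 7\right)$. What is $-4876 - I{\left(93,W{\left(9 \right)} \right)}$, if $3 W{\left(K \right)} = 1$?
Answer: $-4876$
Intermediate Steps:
$W{\left(K \right)} = \frac{1}{3}$ ($W{\left(K \right)} = \frac{1}{3} \cdot 1 = \frac{1}{3}$)
$I{\left(h,J \right)} = 0$ ($I{\left(h,J \right)} = h 0 = 0$)
$-4876 - I{\left(93,W{\left(9 \right)} \right)} = -4876 - 0 = -4876 + 0 = -4876$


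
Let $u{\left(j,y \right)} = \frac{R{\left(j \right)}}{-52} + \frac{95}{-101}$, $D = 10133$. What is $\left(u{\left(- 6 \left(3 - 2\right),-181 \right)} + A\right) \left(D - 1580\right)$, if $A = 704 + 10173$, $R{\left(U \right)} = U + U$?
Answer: $\frac{122141706657}{1313} \approx 9.3025 \cdot 10^{7}$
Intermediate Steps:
$R{\left(U \right)} = 2 U$
$A = 10877$
$u{\left(j,y \right)} = - \frac{95}{101} - \frac{j}{26}$ ($u{\left(j,y \right)} = \frac{2 j}{-52} + \frac{95}{-101} = 2 j \left(- \frac{1}{52}\right) + 95 \left(- \frac{1}{101}\right) = - \frac{j}{26} - \frac{95}{101} = - \frac{95}{101} - \frac{j}{26}$)
$\left(u{\left(- 6 \left(3 - 2\right),-181 \right)} + A\right) \left(D - 1580\right) = \left(\left(- \frac{95}{101} - \frac{\left(-6\right) \left(3 - 2\right)}{26}\right) + 10877\right) \left(10133 - 1580\right) = \left(\left(- \frac{95}{101} - \frac{\left(-6\right) 1}{26}\right) + 10877\right) 8553 = \left(\left(- \frac{95}{101} - - \frac{3}{13}\right) + 10877\right) 8553 = \left(\left(- \frac{95}{101} + \frac{3}{13}\right) + 10877\right) 8553 = \left(- \frac{932}{1313} + 10877\right) 8553 = \frac{14280569}{1313} \cdot 8553 = \frac{122141706657}{1313}$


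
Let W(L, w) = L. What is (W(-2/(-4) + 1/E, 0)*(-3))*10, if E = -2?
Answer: 0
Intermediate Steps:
(W(-2/(-4) + 1/E, 0)*(-3))*10 = ((-2/(-4) + 1/(-2))*(-3))*10 = ((-2*(-¼) + 1*(-½))*(-3))*10 = ((½ - ½)*(-3))*10 = (0*(-3))*10 = 0*10 = 0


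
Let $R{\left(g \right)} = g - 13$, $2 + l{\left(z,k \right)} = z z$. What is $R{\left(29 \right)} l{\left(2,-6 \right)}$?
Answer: $32$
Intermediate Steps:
$l{\left(z,k \right)} = -2 + z^{2}$ ($l{\left(z,k \right)} = -2 + z z = -2 + z^{2}$)
$R{\left(g \right)} = -13 + g$
$R{\left(29 \right)} l{\left(2,-6 \right)} = \left(-13 + 29\right) \left(-2 + 2^{2}\right) = 16 \left(-2 + 4\right) = 16 \cdot 2 = 32$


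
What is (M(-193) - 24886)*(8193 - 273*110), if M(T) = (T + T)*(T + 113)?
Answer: -130890978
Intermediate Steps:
M(T) = 2*T*(113 + T) (M(T) = (2*T)*(113 + T) = 2*T*(113 + T))
(M(-193) - 24886)*(8193 - 273*110) = (2*(-193)*(113 - 193) - 24886)*(8193 - 273*110) = (2*(-193)*(-80) - 24886)*(8193 - 30030) = (30880 - 24886)*(-21837) = 5994*(-21837) = -130890978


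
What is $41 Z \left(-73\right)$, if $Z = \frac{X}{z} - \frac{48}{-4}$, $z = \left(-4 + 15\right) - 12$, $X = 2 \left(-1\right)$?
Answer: $-41902$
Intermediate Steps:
$X = -2$
$z = -1$ ($z = 11 - 12 = -1$)
$Z = 14$ ($Z = - \frac{2}{-1} - \frac{48}{-4} = \left(-2\right) \left(-1\right) - -12 = 2 + 12 = 14$)
$41 Z \left(-73\right) = 41 \cdot 14 \left(-73\right) = 574 \left(-73\right) = -41902$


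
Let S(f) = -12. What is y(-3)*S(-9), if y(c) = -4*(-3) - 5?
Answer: -84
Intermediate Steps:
y(c) = 7 (y(c) = 12 - 5 = 7)
y(-3)*S(-9) = 7*(-12) = -84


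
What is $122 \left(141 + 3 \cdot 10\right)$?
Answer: $20862$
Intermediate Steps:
$122 \left(141 + 3 \cdot 10\right) = 122 \left(141 + 30\right) = 122 \cdot 171 = 20862$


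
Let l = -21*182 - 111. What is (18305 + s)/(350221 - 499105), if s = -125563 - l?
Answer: 103325/148884 ≈ 0.69400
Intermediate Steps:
l = -3933 (l = -3822 - 111 = -3933)
s = -121630 (s = -125563 - 1*(-3933) = -125563 + 3933 = -121630)
(18305 + s)/(350221 - 499105) = (18305 - 121630)/(350221 - 499105) = -103325/(-148884) = -103325*(-1/148884) = 103325/148884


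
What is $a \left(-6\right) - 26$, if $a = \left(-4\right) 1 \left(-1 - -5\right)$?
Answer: $70$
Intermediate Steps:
$a = -16$ ($a = - 4 \left(-1 + 5\right) = \left(-4\right) 4 = -16$)
$a \left(-6\right) - 26 = \left(-16\right) \left(-6\right) - 26 = 96 - 26 = 70$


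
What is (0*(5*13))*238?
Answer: 0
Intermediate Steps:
(0*(5*13))*238 = (0*65)*238 = 0*238 = 0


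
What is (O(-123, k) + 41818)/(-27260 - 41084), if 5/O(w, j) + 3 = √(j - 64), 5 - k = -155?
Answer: -1212727/1981976 - 5*√6/1486482 ≈ -0.61189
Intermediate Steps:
k = 160 (k = 5 - 1*(-155) = 5 + 155 = 160)
O(w, j) = 5/(-3 + √(-64 + j)) (O(w, j) = 5/(-3 + √(j - 64)) = 5/(-3 + √(-64 + j)))
(O(-123, k) + 41818)/(-27260 - 41084) = (5/(-3 + √(-64 + 160)) + 41818)/(-27260 - 41084) = (5/(-3 + √96) + 41818)/(-68344) = (5/(-3 + 4*√6) + 41818)*(-1/68344) = (41818 + 5/(-3 + 4*√6))*(-1/68344) = -20909/34172 - 5/(68344*(-3 + 4*√6))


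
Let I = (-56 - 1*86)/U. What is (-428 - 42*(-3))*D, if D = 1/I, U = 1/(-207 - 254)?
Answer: -151/32731 ≈ -0.0046134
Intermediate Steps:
U = -1/461 (U = 1/(-461) = -1/461 ≈ -0.0021692)
I = 65462 (I = (-56 - 1*86)/(-1/461) = (-56 - 86)*(-461) = -142*(-461) = 65462)
D = 1/65462 ≈ 1.5276e-5
(-428 - 42*(-3))*D = (-428 - 42*(-3))*(1/65462) = (-428 + 126)*(1/65462) = -302*1/65462 = -151/32731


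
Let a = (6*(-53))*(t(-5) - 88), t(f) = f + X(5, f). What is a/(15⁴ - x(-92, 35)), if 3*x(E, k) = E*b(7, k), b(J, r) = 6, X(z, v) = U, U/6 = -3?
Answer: 35298/50809 ≈ 0.69472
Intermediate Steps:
U = -18 (U = 6*(-3) = -18)
X(z, v) = -18
t(f) = -18 + f (t(f) = f - 18 = -18 + f)
x(E, k) = 2*E (x(E, k) = (E*6)/3 = (6*E)/3 = 2*E)
a = 35298 (a = (6*(-53))*((-18 - 5) - 88) = -318*(-23 - 88) = -318*(-111) = 35298)
a/(15⁴ - x(-92, 35)) = 35298/(15⁴ - 2*(-92)) = 35298/(50625 - 1*(-184)) = 35298/(50625 + 184) = 35298/50809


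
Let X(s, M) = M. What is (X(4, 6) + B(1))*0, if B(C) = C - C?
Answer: 0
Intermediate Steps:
B(C) = 0
(X(4, 6) + B(1))*0 = (6 + 0)*0 = 6*0 = 0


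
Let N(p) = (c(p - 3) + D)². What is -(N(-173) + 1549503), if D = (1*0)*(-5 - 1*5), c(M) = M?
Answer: -1580479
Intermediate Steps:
D = 0 (D = 0*(-5 - 5) = 0*(-10) = 0)
N(p) = (-3 + p)² (N(p) = ((p - 3) + 0)² = ((-3 + p) + 0)² = (-3 + p)²)
-(N(-173) + 1549503) = -((-3 - 173)² + 1549503) = -((-176)² + 1549503) = -(30976 + 1549503) = -1*1580479 = -1580479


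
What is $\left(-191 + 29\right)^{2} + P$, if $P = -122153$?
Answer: $-95909$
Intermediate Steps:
$\left(-191 + 29\right)^{2} + P = \left(-191 + 29\right)^{2} - 122153 = \left(-162\right)^{2} - 122153 = 26244 - 122153 = -95909$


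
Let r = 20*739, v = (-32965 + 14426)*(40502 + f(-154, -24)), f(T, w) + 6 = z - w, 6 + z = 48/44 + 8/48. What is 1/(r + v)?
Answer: -66/49572440293 ≈ -1.3314e-9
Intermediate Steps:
z = -313/66 (z = -6 + (48/44 + 8/48) = -6 + (48*(1/44) + 8*(1/48)) = -6 + (12/11 + ⅙) = -6 + 83/66 = -313/66 ≈ -4.7424)
f(T, w) = -709/66 - w (f(T, w) = -6 + (-313/66 - w) = -709/66 - w)
v = -49573415773/66 (v = (-32965 + 14426)*(40502 + (-709/66 - 1*(-24))) = -18539*(40502 + (-709/66 + 24)) = -18539*(40502 + 875/66) = -18539*2674007/66 = -49573415773/66 ≈ -7.5111e+8)
r = 14780
1/(r + v) = 1/(14780 - 49573415773/66) = 1/(-49572440293/66) = -66/49572440293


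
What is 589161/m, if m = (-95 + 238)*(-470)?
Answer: -589161/67210 ≈ -8.7660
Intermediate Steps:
m = -67210 (m = 143*(-470) = -67210)
589161/m = 589161/(-67210) = 589161*(-1/67210) = -589161/67210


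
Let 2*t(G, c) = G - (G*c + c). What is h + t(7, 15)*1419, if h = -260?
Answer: -160867/2 ≈ -80434.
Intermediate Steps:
t(G, c) = G/2 - c/2 - G*c/2 (t(G, c) = (G - (G*c + c))/2 = (G - (c + G*c))/2 = (G + (-c - G*c))/2 = (G - c - G*c)/2 = G/2 - c/2 - G*c/2)
h + t(7, 15)*1419 = -260 + ((½)*7 - ½*15 - ½*7*15)*1419 = -260 + (7/2 - 15/2 - 105/2)*1419 = -260 - 113/2*1419 = -260 - 160347/2 = -160867/2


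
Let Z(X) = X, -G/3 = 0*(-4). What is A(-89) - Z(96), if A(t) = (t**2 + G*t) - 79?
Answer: 7746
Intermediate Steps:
G = 0 (G = -0*(-4) = -3*0 = 0)
A(t) = -79 + t**2 (A(t) = (t**2 + 0*t) - 79 = (t**2 + 0) - 79 = t**2 - 79 = -79 + t**2)
A(-89) - Z(96) = (-79 + (-89)**2) - 1*96 = (-79 + 7921) - 96 = 7842 - 96 = 7746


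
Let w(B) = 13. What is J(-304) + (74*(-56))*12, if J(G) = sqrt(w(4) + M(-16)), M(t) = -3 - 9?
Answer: -49727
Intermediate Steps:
M(t) = -12
J(G) = 1 (J(G) = sqrt(13 - 12) = sqrt(1) = 1)
J(-304) + (74*(-56))*12 = 1 + (74*(-56))*12 = 1 - 4144*12 = 1 - 49728 = -49727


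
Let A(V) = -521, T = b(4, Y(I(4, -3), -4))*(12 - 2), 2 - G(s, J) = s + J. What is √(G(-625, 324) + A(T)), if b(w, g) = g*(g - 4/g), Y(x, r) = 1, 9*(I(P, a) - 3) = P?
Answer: I*√218 ≈ 14.765*I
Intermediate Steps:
G(s, J) = 2 - J - s (G(s, J) = 2 - (s + J) = 2 - (J + s) = 2 + (-J - s) = 2 - J - s)
I(P, a) = 3 + P/9
T = -30 (T = (-4 + 1²)*(12 - 2) = (-4 + 1)*10 = -3*10 = -30)
√(G(-625, 324) + A(T)) = √((2 - 1*324 - 1*(-625)) - 521) = √((2 - 324 + 625) - 521) = √(303 - 521) = √(-218) = I*√218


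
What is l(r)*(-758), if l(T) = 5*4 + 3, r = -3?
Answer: -17434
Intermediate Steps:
l(T) = 23 (l(T) = 20 + 3 = 23)
l(r)*(-758) = 23*(-758) = -17434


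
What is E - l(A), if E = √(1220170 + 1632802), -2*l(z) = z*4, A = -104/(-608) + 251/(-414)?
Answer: -6847/7866 + 2*√713243 ≈ 1688.2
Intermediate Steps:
A = -6847/15732 (A = -104*(-1/608) + 251*(-1/414) = 13/76 - 251/414 = -6847/15732 ≈ -0.43523)
l(z) = -2*z (l(z) = -z*4/2 = -2*z)
E = 2*√713243 (E = √2852972 = 2*√713243 ≈ 1689.1)
E - l(A) = 2*√713243 - (-2)*(-6847)/15732 = 2*√713243 - 1*6847/7866 = 2*√713243 - 6847/7866 = -6847/7866 + 2*√713243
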